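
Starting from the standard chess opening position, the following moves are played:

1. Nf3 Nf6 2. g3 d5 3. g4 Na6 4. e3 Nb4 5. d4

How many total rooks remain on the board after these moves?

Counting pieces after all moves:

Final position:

  a b c d e f g h
  ─────────────────
8│♜ · ♝ ♛ ♚ ♝ · ♜│8
7│♟ ♟ ♟ · ♟ ♟ ♟ ♟│7
6│· · · · · ♞ · ·│6
5│· · · ♟ · · · ·│5
4│· ♞ · ♙ · · ♙ ·│4
3│· · · · ♙ ♘ · ·│3
2│♙ ♙ ♙ · · ♙ · ♙│2
1│♖ ♘ ♗ ♕ ♔ ♗ · ♖│1
  ─────────────────
  a b c d e f g h


4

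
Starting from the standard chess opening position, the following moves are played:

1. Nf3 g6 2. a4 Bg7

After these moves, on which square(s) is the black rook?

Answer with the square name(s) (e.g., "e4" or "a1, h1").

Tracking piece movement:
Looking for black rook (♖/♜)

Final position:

  a b c d e f g h
  ─────────────────
8│♜ ♞ ♝ ♛ ♚ · ♞ ♜│8
7│♟ ♟ ♟ ♟ ♟ ♟ ♝ ♟│7
6│· · · · · · ♟ ·│6
5│· · · · · · · ·│5
4│♙ · · · · · · ·│4
3│· · · · · ♘ · ·│3
2│· ♙ ♙ ♙ ♙ ♙ ♙ ♙│2
1│♖ ♘ ♗ ♕ ♔ ♗ · ♖│1
  ─────────────────
  a b c d e f g h


a8, h8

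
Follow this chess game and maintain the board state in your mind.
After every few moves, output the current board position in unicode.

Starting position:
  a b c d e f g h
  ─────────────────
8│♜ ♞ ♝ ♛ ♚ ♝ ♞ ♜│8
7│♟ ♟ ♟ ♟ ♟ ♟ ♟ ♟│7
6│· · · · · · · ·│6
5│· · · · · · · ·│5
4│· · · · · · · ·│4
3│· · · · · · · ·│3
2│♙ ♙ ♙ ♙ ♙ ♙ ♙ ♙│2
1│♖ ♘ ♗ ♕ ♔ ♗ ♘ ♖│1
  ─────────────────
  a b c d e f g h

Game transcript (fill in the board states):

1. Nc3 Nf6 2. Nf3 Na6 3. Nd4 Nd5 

  a b c d e f g h
  ─────────────────
8│♜ · ♝ ♛ ♚ ♝ · ♜│8
7│♟ ♟ ♟ ♟ ♟ ♟ ♟ ♟│7
6│♞ · · · · · · ·│6
5│· · · ♞ · · · ·│5
4│· · · ♘ · · · ·│4
3│· · ♘ · · · · ·│3
2│♙ ♙ ♙ ♙ ♙ ♙ ♙ ♙│2
1│♖ · ♗ ♕ ♔ ♗ · ♖│1
  ─────────────────
  a b c d e f g h

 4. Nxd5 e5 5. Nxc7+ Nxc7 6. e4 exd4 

  a b c d e f g h
  ─────────────────
8│♜ · ♝ ♛ ♚ ♝ · ♜│8
7│♟ ♟ ♞ ♟ · ♟ ♟ ♟│7
6│· · · · · · · ·│6
5│· · · · · · · ·│5
4│· · · ♟ ♙ · · ·│4
3│· · · · · · · ·│3
2│♙ ♙ ♙ ♙ · ♙ ♙ ♙│2
1│♖ · ♗ ♕ ♔ ♗ · ♖│1
  ─────────────────
  a b c d e f g h

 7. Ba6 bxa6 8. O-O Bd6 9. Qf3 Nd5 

  a b c d e f g h
  ─────────────────
8│♜ · ♝ ♛ ♚ · · ♜│8
7│♟ · · ♟ · ♟ ♟ ♟│7
6│♟ · · ♝ · · · ·│6
5│· · · ♞ · · · ·│5
4│· · · ♟ ♙ · · ·│4
3│· · · · · ♕ · ·│3
2│♙ ♙ ♙ ♙ · ♙ ♙ ♙│2
1│♖ · ♗ · · ♖ ♔ ·│1
  ─────────────────
  a b c d e f g h

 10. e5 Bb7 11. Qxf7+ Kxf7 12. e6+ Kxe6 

  a b c d e f g h
  ─────────────────
8│♜ · · ♛ · · · ♜│8
7│♟ ♝ · ♟ · · ♟ ♟│7
6│♟ · · ♝ ♚ · · ·│6
5│· · · ♞ · · · ·│5
4│· · · ♟ · · · ·│4
3│· · · · · · · ·│3
2│♙ ♙ ♙ ♙ · ♙ ♙ ♙│2
1│♖ · ♗ · · ♖ ♔ ·│1
  ─────────────────
  a b c d e f g h

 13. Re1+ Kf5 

  a b c d e f g h
  ─────────────────
8│♜ · · ♛ · · · ♜│8
7│♟ ♝ · ♟ · · ♟ ♟│7
6│♟ · · ♝ · · · ·│6
5│· · · ♞ · ♚ · ·│5
4│· · · ♟ · · · ·│4
3│· · · · · · · ·│3
2│♙ ♙ ♙ ♙ · ♙ ♙ ♙│2
1│♖ · ♗ · ♖ · ♔ ·│1
  ─────────────────
  a b c d e f g h


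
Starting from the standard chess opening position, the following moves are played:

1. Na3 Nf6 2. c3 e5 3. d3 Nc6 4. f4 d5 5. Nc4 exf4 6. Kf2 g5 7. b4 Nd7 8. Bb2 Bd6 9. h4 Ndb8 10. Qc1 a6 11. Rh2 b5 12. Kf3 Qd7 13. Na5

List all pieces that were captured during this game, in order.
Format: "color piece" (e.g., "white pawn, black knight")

Tracking captures:
  exf4: captured white pawn

white pawn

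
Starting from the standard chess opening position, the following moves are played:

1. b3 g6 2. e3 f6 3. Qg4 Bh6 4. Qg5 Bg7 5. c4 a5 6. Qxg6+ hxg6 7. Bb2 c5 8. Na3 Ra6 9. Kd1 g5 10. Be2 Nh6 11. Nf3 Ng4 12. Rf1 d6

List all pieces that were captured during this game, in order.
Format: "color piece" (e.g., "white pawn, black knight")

Tracking captures:
  Qxg6+: captured black pawn
  hxg6: captured white queen

black pawn, white queen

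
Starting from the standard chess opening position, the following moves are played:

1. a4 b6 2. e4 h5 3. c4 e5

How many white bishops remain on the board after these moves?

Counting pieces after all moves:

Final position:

  a b c d e f g h
  ─────────────────
8│♜ ♞ ♝ ♛ ♚ ♝ ♞ ♜│8
7│♟ · ♟ ♟ · ♟ ♟ ·│7
6│· ♟ · · · · · ·│6
5│· · · · ♟ · · ♟│5
4│♙ · ♙ · ♙ · · ·│4
3│· · · · · · · ·│3
2│· ♙ · ♙ · ♙ ♙ ♙│2
1│♖ ♘ ♗ ♕ ♔ ♗ ♘ ♖│1
  ─────────────────
  a b c d e f g h


2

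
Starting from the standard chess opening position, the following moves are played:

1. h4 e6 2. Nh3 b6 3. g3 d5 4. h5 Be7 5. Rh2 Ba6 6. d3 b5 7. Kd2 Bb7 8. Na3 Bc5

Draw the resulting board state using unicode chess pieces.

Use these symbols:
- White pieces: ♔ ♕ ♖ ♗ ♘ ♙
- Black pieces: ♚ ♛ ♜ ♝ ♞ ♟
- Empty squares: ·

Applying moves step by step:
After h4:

♜ ♞ ♝ ♛ ♚ ♝ ♞ ♜
♟ ♟ ♟ ♟ ♟ ♟ ♟ ♟
· · · · · · · ·
· · · · · · · ·
· · · · · · · ♙
· · · · · · · ·
♙ ♙ ♙ ♙ ♙ ♙ ♙ ·
♖ ♘ ♗ ♕ ♔ ♗ ♘ ♖


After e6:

♜ ♞ ♝ ♛ ♚ ♝ ♞ ♜
♟ ♟ ♟ ♟ · ♟ ♟ ♟
· · · · ♟ · · ·
· · · · · · · ·
· · · · · · · ♙
· · · · · · · ·
♙ ♙ ♙ ♙ ♙ ♙ ♙ ·
♖ ♘ ♗ ♕ ♔ ♗ ♘ ♖


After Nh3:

♜ ♞ ♝ ♛ ♚ ♝ ♞ ♜
♟ ♟ ♟ ♟ · ♟ ♟ ♟
· · · · ♟ · · ·
· · · · · · · ·
· · · · · · · ♙
· · · · · · · ♘
♙ ♙ ♙ ♙ ♙ ♙ ♙ ·
♖ ♘ ♗ ♕ ♔ ♗ · ♖


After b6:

♜ ♞ ♝ ♛ ♚ ♝ ♞ ♜
♟ · ♟ ♟ · ♟ ♟ ♟
· ♟ · · ♟ · · ·
· · · · · · · ·
· · · · · · · ♙
· · · · · · · ♘
♙ ♙ ♙ ♙ ♙ ♙ ♙ ·
♖ ♘ ♗ ♕ ♔ ♗ · ♖


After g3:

♜ ♞ ♝ ♛ ♚ ♝ ♞ ♜
♟ · ♟ ♟ · ♟ ♟ ♟
· ♟ · · ♟ · · ·
· · · · · · · ·
· · · · · · · ♙
· · · · · · ♙ ♘
♙ ♙ ♙ ♙ ♙ ♙ · ·
♖ ♘ ♗ ♕ ♔ ♗ · ♖


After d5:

♜ ♞ ♝ ♛ ♚ ♝ ♞ ♜
♟ · ♟ · · ♟ ♟ ♟
· ♟ · · ♟ · · ·
· · · ♟ · · · ·
· · · · · · · ♙
· · · · · · ♙ ♘
♙ ♙ ♙ ♙ ♙ ♙ · ·
♖ ♘ ♗ ♕ ♔ ♗ · ♖


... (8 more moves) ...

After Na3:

♜ ♞ · ♛ ♚ · ♞ ♜
♟ ♝ ♟ · ♝ ♟ ♟ ♟
· · · · ♟ · · ·
· ♟ · ♟ · · · ♙
· · · · · · · ·
♘ · · ♙ · · ♙ ♘
♙ ♙ ♙ ♔ ♙ ♙ · ♖
♖ · ♗ ♕ · ♗ · ·


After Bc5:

♜ ♞ · ♛ ♚ · ♞ ♜
♟ ♝ ♟ · · ♟ ♟ ♟
· · · · ♟ · · ·
· ♟ ♝ ♟ · · · ♙
· · · · · · · ·
♘ · · ♙ · · ♙ ♘
♙ ♙ ♙ ♔ ♙ ♙ · ♖
♖ · ♗ ♕ · ♗ · ·



  a b c d e f g h
  ─────────────────
8│♜ ♞ · ♛ ♚ · ♞ ♜│8
7│♟ ♝ ♟ · · ♟ ♟ ♟│7
6│· · · · ♟ · · ·│6
5│· ♟ ♝ ♟ · · · ♙│5
4│· · · · · · · ·│4
3│♘ · · ♙ · · ♙ ♘│3
2│♙ ♙ ♙ ♔ ♙ ♙ · ♖│2
1│♖ · ♗ ♕ · ♗ · ·│1
  ─────────────────
  a b c d e f g h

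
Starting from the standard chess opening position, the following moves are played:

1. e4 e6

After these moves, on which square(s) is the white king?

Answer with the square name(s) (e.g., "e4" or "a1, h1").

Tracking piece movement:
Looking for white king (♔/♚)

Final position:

  a b c d e f g h
  ─────────────────
8│♜ ♞ ♝ ♛ ♚ ♝ ♞ ♜│8
7│♟ ♟ ♟ ♟ · ♟ ♟ ♟│7
6│· · · · ♟ · · ·│6
5│· · · · · · · ·│5
4│· · · · ♙ · · ·│4
3│· · · · · · · ·│3
2│♙ ♙ ♙ ♙ · ♙ ♙ ♙│2
1│♖ ♘ ♗ ♕ ♔ ♗ ♘ ♖│1
  ─────────────────
  a b c d e f g h


e1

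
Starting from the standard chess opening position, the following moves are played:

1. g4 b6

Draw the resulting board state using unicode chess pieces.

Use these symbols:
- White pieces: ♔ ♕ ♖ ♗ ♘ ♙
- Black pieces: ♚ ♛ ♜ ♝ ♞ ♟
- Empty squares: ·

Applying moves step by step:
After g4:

♜ ♞ ♝ ♛ ♚ ♝ ♞ ♜
♟ ♟ ♟ ♟ ♟ ♟ ♟ ♟
· · · · · · · ·
· · · · · · · ·
· · · · · · ♙ ·
· · · · · · · ·
♙ ♙ ♙ ♙ ♙ ♙ · ♙
♖ ♘ ♗ ♕ ♔ ♗ ♘ ♖


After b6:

♜ ♞ ♝ ♛ ♚ ♝ ♞ ♜
♟ · ♟ ♟ ♟ ♟ ♟ ♟
· ♟ · · · · · ·
· · · · · · · ·
· · · · · · ♙ ·
· · · · · · · ·
♙ ♙ ♙ ♙ ♙ ♙ · ♙
♖ ♘ ♗ ♕ ♔ ♗ ♘ ♖



  a b c d e f g h
  ─────────────────
8│♜ ♞ ♝ ♛ ♚ ♝ ♞ ♜│8
7│♟ · ♟ ♟ ♟ ♟ ♟ ♟│7
6│· ♟ · · · · · ·│6
5│· · · · · · · ·│5
4│· · · · · · ♙ ·│4
3│· · · · · · · ·│3
2│♙ ♙ ♙ ♙ ♙ ♙ · ♙│2
1│♖ ♘ ♗ ♕ ♔ ♗ ♘ ♖│1
  ─────────────────
  a b c d e f g h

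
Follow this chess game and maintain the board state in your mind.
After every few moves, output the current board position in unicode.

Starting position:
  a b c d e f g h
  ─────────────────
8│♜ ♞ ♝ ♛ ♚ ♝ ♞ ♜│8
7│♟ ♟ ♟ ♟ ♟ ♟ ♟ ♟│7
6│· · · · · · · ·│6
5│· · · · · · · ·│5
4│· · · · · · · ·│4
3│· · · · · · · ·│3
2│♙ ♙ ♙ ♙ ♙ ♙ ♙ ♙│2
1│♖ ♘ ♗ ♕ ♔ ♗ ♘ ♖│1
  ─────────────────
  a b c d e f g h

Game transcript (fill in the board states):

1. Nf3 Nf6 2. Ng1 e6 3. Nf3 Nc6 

  a b c d e f g h
  ─────────────────
8│♜ · ♝ ♛ ♚ ♝ · ♜│8
7│♟ ♟ ♟ ♟ · ♟ ♟ ♟│7
6│· · ♞ · ♟ ♞ · ·│6
5│· · · · · · · ·│5
4│· · · · · · · ·│4
3│· · · · · ♘ · ·│3
2│♙ ♙ ♙ ♙ ♙ ♙ ♙ ♙│2
1│♖ ♘ ♗ ♕ ♔ ♗ · ♖│1
  ─────────────────
  a b c d e f g h

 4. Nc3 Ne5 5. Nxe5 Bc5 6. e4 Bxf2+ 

  a b c d e f g h
  ─────────────────
8│♜ · ♝ ♛ ♚ · · ♜│8
7│♟ ♟ ♟ ♟ · ♟ ♟ ♟│7
6│· · · · ♟ ♞ · ·│6
5│· · · · ♘ · · ·│5
4│· · · · ♙ · · ·│4
3│· · ♘ · · · · ·│3
2│♙ ♙ ♙ ♙ · ♝ ♙ ♙│2
1│♖ · ♗ ♕ ♔ ♗ · ♖│1
  ─────────────────
  a b c d e f g h

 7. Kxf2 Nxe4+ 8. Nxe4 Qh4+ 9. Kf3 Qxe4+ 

  a b c d e f g h
  ─────────────────
8│♜ · ♝ · ♚ · · ♜│8
7│♟ ♟ ♟ ♟ · ♟ ♟ ♟│7
6│· · · · ♟ · · ·│6
5│· · · · ♘ · · ·│5
4│· · · · ♛ · · ·│4
3│· · · · · ♔ · ·│3
2│♙ ♙ ♙ ♙ · · ♙ ♙│2
1│♖ · ♗ ♕ · ♗ · ♖│1
  ─────────────────
  a b c d e f g h

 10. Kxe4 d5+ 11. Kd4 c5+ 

  a b c d e f g h
  ─────────────────
8│♜ · ♝ · ♚ · · ♜│8
7│♟ ♟ · · · ♟ ♟ ♟│7
6│· · · · ♟ · · ·│6
5│· · ♟ ♟ ♘ · · ·│5
4│· · · ♔ · · · ·│4
3│· · · · · · · ·│3
2│♙ ♙ ♙ ♙ · · ♙ ♙│2
1│♖ · ♗ ♕ · ♗ · ♖│1
  ─────────────────
  a b c d e f g h


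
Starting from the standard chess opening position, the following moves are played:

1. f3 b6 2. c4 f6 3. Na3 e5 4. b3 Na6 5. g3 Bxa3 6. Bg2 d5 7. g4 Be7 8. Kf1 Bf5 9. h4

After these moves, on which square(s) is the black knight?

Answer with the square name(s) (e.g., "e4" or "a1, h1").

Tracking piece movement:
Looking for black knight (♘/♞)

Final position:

  a b c d e f g h
  ─────────────────
8│♜ · · ♛ ♚ · ♞ ♜│8
7│♟ · ♟ · ♝ · ♟ ♟│7
6│♞ ♟ · · · ♟ · ·│6
5│· · · ♟ ♟ ♝ · ·│5
4│· · ♙ · · · ♙ ♙│4
3│· ♙ · · · ♙ · ·│3
2│♙ · · ♙ ♙ · ♗ ·│2
1│♖ · ♗ ♕ · ♔ ♘ ♖│1
  ─────────────────
  a b c d e f g h


a6, g8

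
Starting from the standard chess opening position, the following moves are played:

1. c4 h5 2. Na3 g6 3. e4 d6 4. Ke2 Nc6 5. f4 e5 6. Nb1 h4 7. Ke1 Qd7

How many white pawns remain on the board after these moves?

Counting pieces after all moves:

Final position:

  a b c d e f g h
  ─────────────────
8│♜ · ♝ · ♚ ♝ ♞ ♜│8
7│♟ ♟ ♟ ♛ · ♟ · ·│7
6│· · ♞ ♟ · · ♟ ·│6
5│· · · · ♟ · · ·│5
4│· · ♙ · ♙ ♙ · ♟│4
3│· · · · · · · ·│3
2│♙ ♙ · ♙ · · ♙ ♙│2
1│♖ ♘ ♗ ♕ ♔ ♗ ♘ ♖│1
  ─────────────────
  a b c d e f g h


8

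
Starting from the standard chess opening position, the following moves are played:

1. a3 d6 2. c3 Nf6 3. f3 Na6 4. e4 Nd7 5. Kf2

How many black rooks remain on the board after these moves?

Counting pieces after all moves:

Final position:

  a b c d e f g h
  ─────────────────
8│♜ · ♝ ♛ ♚ ♝ · ♜│8
7│♟ ♟ ♟ ♞ ♟ ♟ ♟ ♟│7
6│♞ · · ♟ · · · ·│6
5│· · · · · · · ·│5
4│· · · · ♙ · · ·│4
3│♙ · ♙ · · ♙ · ·│3
2│· ♙ · ♙ · ♔ ♙ ♙│2
1│♖ ♘ ♗ ♕ · ♗ ♘ ♖│1
  ─────────────────
  a b c d e f g h


2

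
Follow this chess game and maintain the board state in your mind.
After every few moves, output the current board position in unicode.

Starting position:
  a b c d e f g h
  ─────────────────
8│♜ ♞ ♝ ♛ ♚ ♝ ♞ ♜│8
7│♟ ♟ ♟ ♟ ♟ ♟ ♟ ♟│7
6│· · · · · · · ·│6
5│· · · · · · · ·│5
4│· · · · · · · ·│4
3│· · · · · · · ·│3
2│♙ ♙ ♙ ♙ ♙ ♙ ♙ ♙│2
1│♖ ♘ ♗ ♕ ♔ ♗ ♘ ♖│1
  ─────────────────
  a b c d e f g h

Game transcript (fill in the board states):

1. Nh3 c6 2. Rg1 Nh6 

  a b c d e f g h
  ─────────────────
8│♜ ♞ ♝ ♛ ♚ ♝ · ♜│8
7│♟ ♟ · ♟ ♟ ♟ ♟ ♟│7
6│· · ♟ · · · · ♞│6
5│· · · · · · · ·│5
4│· · · · · · · ·│4
3│· · · · · · · ♘│3
2│♙ ♙ ♙ ♙ ♙ ♙ ♙ ♙│2
1│♖ ♘ ♗ ♕ ♔ ♗ ♖ ·│1
  ─────────────────
  a b c d e f g h

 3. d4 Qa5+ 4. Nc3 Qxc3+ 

  a b c d e f g h
  ─────────────────
8│♜ ♞ ♝ · ♚ ♝ · ♜│8
7│♟ ♟ · ♟ ♟ ♟ ♟ ♟│7
6│· · ♟ · · · · ♞│6
5│· · · · · · · ·│5
4│· · · ♙ · · · ·│4
3│· · ♛ · · · · ♘│3
2│♙ ♙ ♙ · ♙ ♙ ♙ ♙│2
1│♖ · ♗ ♕ ♔ ♗ ♖ ·│1
  ─────────────────
  a b c d e f g h

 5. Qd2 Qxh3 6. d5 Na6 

  a b c d e f g h
  ─────────────────
8│♜ · ♝ · ♚ ♝ · ♜│8
7│♟ ♟ · ♟ ♟ ♟ ♟ ♟│7
6│♞ · ♟ · · · · ♞│6
5│· · · ♙ · · · ·│5
4│· · · · · · · ·│4
3│· · · · · · · ♛│3
2│♙ ♙ ♙ ♕ ♙ ♙ ♙ ♙│2
1│♖ · ♗ · ♔ ♗ ♖ ·│1
  ─────────────────
  a b c d e f g h

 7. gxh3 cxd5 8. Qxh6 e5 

  a b c d e f g h
  ─────────────────
8│♜ · ♝ · ♚ ♝ · ♜│8
7│♟ ♟ · ♟ · ♟ ♟ ♟│7
6│♞ · · · · · · ♕│6
5│· · · ♟ ♟ · · ·│5
4│· · · · · · · ·│4
3│· · · · · · · ♙│3
2│♙ ♙ ♙ · ♙ ♙ · ♙│2
1│♖ · ♗ · ♔ ♗ ♖ ·│1
  ─────────────────
  a b c d e f g h



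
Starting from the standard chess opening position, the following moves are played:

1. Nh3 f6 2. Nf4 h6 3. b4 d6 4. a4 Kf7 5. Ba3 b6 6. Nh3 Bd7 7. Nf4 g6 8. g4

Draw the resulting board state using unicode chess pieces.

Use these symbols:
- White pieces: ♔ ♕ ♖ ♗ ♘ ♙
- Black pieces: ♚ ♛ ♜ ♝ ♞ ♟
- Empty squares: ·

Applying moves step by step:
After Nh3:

♜ ♞ ♝ ♛ ♚ ♝ ♞ ♜
♟ ♟ ♟ ♟ ♟ ♟ ♟ ♟
· · · · · · · ·
· · · · · · · ·
· · · · · · · ·
· · · · · · · ♘
♙ ♙ ♙ ♙ ♙ ♙ ♙ ♙
♖ ♘ ♗ ♕ ♔ ♗ · ♖


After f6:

♜ ♞ ♝ ♛ ♚ ♝ ♞ ♜
♟ ♟ ♟ ♟ ♟ · ♟ ♟
· · · · · ♟ · ·
· · · · · · · ·
· · · · · · · ·
· · · · · · · ♘
♙ ♙ ♙ ♙ ♙ ♙ ♙ ♙
♖ ♘ ♗ ♕ ♔ ♗ · ♖


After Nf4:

♜ ♞ ♝ ♛ ♚ ♝ ♞ ♜
♟ ♟ ♟ ♟ ♟ · ♟ ♟
· · · · · ♟ · ·
· · · · · · · ·
· · · · · ♘ · ·
· · · · · · · ·
♙ ♙ ♙ ♙ ♙ ♙ ♙ ♙
♖ ♘ ♗ ♕ ♔ ♗ · ♖


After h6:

♜ ♞ ♝ ♛ ♚ ♝ ♞ ♜
♟ ♟ ♟ ♟ ♟ · ♟ ·
· · · · · ♟ · ♟
· · · · · · · ·
· · · · · ♘ · ·
· · · · · · · ·
♙ ♙ ♙ ♙ ♙ ♙ ♙ ♙
♖ ♘ ♗ ♕ ♔ ♗ · ♖


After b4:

♜ ♞ ♝ ♛ ♚ ♝ ♞ ♜
♟ ♟ ♟ ♟ ♟ · ♟ ·
· · · · · ♟ · ♟
· · · · · · · ·
· ♙ · · · ♘ · ·
· · · · · · · ·
♙ · ♙ ♙ ♙ ♙ ♙ ♙
♖ ♘ ♗ ♕ ♔ ♗ · ♖


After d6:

♜ ♞ ♝ ♛ ♚ ♝ ♞ ♜
♟ ♟ ♟ · ♟ · ♟ ·
· · · ♟ · ♟ · ♟
· · · · · · · ·
· ♙ · · · ♘ · ·
· · · · · · · ·
♙ · ♙ ♙ ♙ ♙ ♙ ♙
♖ ♘ ♗ ♕ ♔ ♗ · ♖


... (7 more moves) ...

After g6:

♜ ♞ · ♛ · ♝ ♞ ♜
♟ · ♟ ♝ ♟ ♚ · ·
· ♟ · ♟ · ♟ ♟ ♟
· · · · · · · ·
♙ ♙ · · · ♘ · ·
♗ · · · · · · ·
· · ♙ ♙ ♙ ♙ ♙ ♙
♖ ♘ · ♕ ♔ ♗ · ♖


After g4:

♜ ♞ · ♛ · ♝ ♞ ♜
♟ · ♟ ♝ ♟ ♚ · ·
· ♟ · ♟ · ♟ ♟ ♟
· · · · · · · ·
♙ ♙ · · · ♘ ♙ ·
♗ · · · · · · ·
· · ♙ ♙ ♙ ♙ · ♙
♖ ♘ · ♕ ♔ ♗ · ♖



  a b c d e f g h
  ─────────────────
8│♜ ♞ · ♛ · ♝ ♞ ♜│8
7│♟ · ♟ ♝ ♟ ♚ · ·│7
6│· ♟ · ♟ · ♟ ♟ ♟│6
5│· · · · · · · ·│5
4│♙ ♙ · · · ♘ ♙ ·│4
3│♗ · · · · · · ·│3
2│· · ♙ ♙ ♙ ♙ · ♙│2
1│♖ ♘ · ♕ ♔ ♗ · ♖│1
  ─────────────────
  a b c d e f g h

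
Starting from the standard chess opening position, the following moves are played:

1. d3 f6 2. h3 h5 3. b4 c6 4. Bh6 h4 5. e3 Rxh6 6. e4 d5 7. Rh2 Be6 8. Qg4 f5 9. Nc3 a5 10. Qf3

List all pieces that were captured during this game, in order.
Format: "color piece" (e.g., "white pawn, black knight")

Tracking captures:
  Rxh6: captured white bishop

white bishop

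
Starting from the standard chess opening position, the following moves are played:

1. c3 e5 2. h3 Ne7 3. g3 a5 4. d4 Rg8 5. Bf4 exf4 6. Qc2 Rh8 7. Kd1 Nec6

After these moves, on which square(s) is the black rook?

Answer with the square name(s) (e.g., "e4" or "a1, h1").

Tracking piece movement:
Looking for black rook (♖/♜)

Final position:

  a b c d e f g h
  ─────────────────
8│♜ ♞ ♝ ♛ ♚ ♝ · ♜│8
7│· ♟ ♟ ♟ · ♟ ♟ ♟│7
6│· · ♞ · · · · ·│6
5│♟ · · · · · · ·│5
4│· · · ♙ · ♟ · ·│4
3│· · ♙ · · · ♙ ♙│3
2│♙ ♙ ♕ · ♙ ♙ · ·│2
1│♖ ♘ · ♔ · ♗ ♘ ♖│1
  ─────────────────
  a b c d e f g h


a8, h8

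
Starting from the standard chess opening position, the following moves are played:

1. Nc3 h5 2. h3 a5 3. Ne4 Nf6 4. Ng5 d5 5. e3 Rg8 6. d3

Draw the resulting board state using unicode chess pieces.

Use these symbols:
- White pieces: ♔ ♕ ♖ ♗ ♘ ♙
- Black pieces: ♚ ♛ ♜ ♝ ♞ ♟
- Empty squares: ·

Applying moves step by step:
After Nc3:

♜ ♞ ♝ ♛ ♚ ♝ ♞ ♜
♟ ♟ ♟ ♟ ♟ ♟ ♟ ♟
· · · · · · · ·
· · · · · · · ·
· · · · · · · ·
· · ♘ · · · · ·
♙ ♙ ♙ ♙ ♙ ♙ ♙ ♙
♖ · ♗ ♕ ♔ ♗ ♘ ♖


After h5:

♜ ♞ ♝ ♛ ♚ ♝ ♞ ♜
♟ ♟ ♟ ♟ ♟ ♟ ♟ ·
· · · · · · · ·
· · · · · · · ♟
· · · · · · · ·
· · ♘ · · · · ·
♙ ♙ ♙ ♙ ♙ ♙ ♙ ♙
♖ · ♗ ♕ ♔ ♗ ♘ ♖


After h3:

♜ ♞ ♝ ♛ ♚ ♝ ♞ ♜
♟ ♟ ♟ ♟ ♟ ♟ ♟ ·
· · · · · · · ·
· · · · · · · ♟
· · · · · · · ·
· · ♘ · · · · ♙
♙ ♙ ♙ ♙ ♙ ♙ ♙ ·
♖ · ♗ ♕ ♔ ♗ ♘ ♖


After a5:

♜ ♞ ♝ ♛ ♚ ♝ ♞ ♜
· ♟ ♟ ♟ ♟ ♟ ♟ ·
· · · · · · · ·
♟ · · · · · · ♟
· · · · · · · ·
· · ♘ · · · · ♙
♙ ♙ ♙ ♙ ♙ ♙ ♙ ·
♖ · ♗ ♕ ♔ ♗ ♘ ♖


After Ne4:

♜ ♞ ♝ ♛ ♚ ♝ ♞ ♜
· ♟ ♟ ♟ ♟ ♟ ♟ ·
· · · · · · · ·
♟ · · · · · · ♟
· · · · ♘ · · ·
· · · · · · · ♙
♙ ♙ ♙ ♙ ♙ ♙ ♙ ·
♖ · ♗ ♕ ♔ ♗ ♘ ♖


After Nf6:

♜ ♞ ♝ ♛ ♚ ♝ · ♜
· ♟ ♟ ♟ ♟ ♟ ♟ ·
· · · · · ♞ · ·
♟ · · · · · · ♟
· · · · ♘ · · ·
· · · · · · · ♙
♙ ♙ ♙ ♙ ♙ ♙ ♙ ·
♖ · ♗ ♕ ♔ ♗ ♘ ♖


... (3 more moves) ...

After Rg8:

♜ ♞ ♝ ♛ ♚ ♝ ♜ ·
· ♟ ♟ · ♟ ♟ ♟ ·
· · · · · ♞ · ·
♟ · · ♟ · · ♘ ♟
· · · · · · · ·
· · · · ♙ · · ♙
♙ ♙ ♙ ♙ · ♙ ♙ ·
♖ · ♗ ♕ ♔ ♗ ♘ ♖


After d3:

♜ ♞ ♝ ♛ ♚ ♝ ♜ ·
· ♟ ♟ · ♟ ♟ ♟ ·
· · · · · ♞ · ·
♟ · · ♟ · · ♘ ♟
· · · · · · · ·
· · · ♙ ♙ · · ♙
♙ ♙ ♙ · · ♙ ♙ ·
♖ · ♗ ♕ ♔ ♗ ♘ ♖



  a b c d e f g h
  ─────────────────
8│♜ ♞ ♝ ♛ ♚ ♝ ♜ ·│8
7│· ♟ ♟ · ♟ ♟ ♟ ·│7
6│· · · · · ♞ · ·│6
5│♟ · · ♟ · · ♘ ♟│5
4│· · · · · · · ·│4
3│· · · ♙ ♙ · · ♙│3
2│♙ ♙ ♙ · · ♙ ♙ ·│2
1│♖ · ♗ ♕ ♔ ♗ ♘ ♖│1
  ─────────────────
  a b c d e f g h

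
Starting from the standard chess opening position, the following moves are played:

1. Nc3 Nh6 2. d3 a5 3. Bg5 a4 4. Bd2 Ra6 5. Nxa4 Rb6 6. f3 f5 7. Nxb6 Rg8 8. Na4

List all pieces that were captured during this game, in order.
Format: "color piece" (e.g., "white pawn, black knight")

Tracking captures:
  Nxa4: captured black pawn
  Nxb6: captured black rook

black pawn, black rook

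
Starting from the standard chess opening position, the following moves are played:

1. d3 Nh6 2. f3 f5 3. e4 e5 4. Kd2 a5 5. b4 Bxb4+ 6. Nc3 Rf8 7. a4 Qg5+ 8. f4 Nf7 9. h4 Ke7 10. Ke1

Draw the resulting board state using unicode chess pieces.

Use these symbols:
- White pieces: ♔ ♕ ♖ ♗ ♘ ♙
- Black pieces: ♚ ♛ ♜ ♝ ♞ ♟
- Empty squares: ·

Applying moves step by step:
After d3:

♜ ♞ ♝ ♛ ♚ ♝ ♞ ♜
♟ ♟ ♟ ♟ ♟ ♟ ♟ ♟
· · · · · · · ·
· · · · · · · ·
· · · · · · · ·
· · · ♙ · · · ·
♙ ♙ ♙ · ♙ ♙ ♙ ♙
♖ ♘ ♗ ♕ ♔ ♗ ♘ ♖


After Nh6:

♜ ♞ ♝ ♛ ♚ ♝ · ♜
♟ ♟ ♟ ♟ ♟ ♟ ♟ ♟
· · · · · · · ♞
· · · · · · · ·
· · · · · · · ·
· · · ♙ · · · ·
♙ ♙ ♙ · ♙ ♙ ♙ ♙
♖ ♘ ♗ ♕ ♔ ♗ ♘ ♖


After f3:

♜ ♞ ♝ ♛ ♚ ♝ · ♜
♟ ♟ ♟ ♟ ♟ ♟ ♟ ♟
· · · · · · · ♞
· · · · · · · ·
· · · · · · · ·
· · · ♙ · ♙ · ·
♙ ♙ ♙ · ♙ · ♙ ♙
♖ ♘ ♗ ♕ ♔ ♗ ♘ ♖


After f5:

♜ ♞ ♝ ♛ ♚ ♝ · ♜
♟ ♟ ♟ ♟ ♟ · ♟ ♟
· · · · · · · ♞
· · · · · ♟ · ·
· · · · · · · ·
· · · ♙ · ♙ · ·
♙ ♙ ♙ · ♙ · ♙ ♙
♖ ♘ ♗ ♕ ♔ ♗ ♘ ♖


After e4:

♜ ♞ ♝ ♛ ♚ ♝ · ♜
♟ ♟ ♟ ♟ ♟ · ♟ ♟
· · · · · · · ♞
· · · · · ♟ · ·
· · · · ♙ · · ·
· · · ♙ · ♙ · ·
♙ ♙ ♙ · · · ♙ ♙
♖ ♘ ♗ ♕ ♔ ♗ ♘ ♖


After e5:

♜ ♞ ♝ ♛ ♚ ♝ · ♜
♟ ♟ ♟ ♟ · · ♟ ♟
· · · · · · · ♞
· · · · ♟ ♟ · ·
· · · · ♙ · · ·
· · · ♙ · ♙ · ·
♙ ♙ ♙ · · · ♙ ♙
♖ ♘ ♗ ♕ ♔ ♗ ♘ ♖


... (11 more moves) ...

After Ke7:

♜ ♞ ♝ · · ♜ · ·
· ♟ ♟ ♟ ♚ ♞ ♟ ♟
· · · · · · · ·
♟ · · · ♟ ♟ ♛ ·
♙ ♝ · · ♙ ♙ · ♙
· · ♘ ♙ · · · ·
· · ♙ ♔ · · ♙ ·
♖ · ♗ ♕ · ♗ ♘ ♖


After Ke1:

♜ ♞ ♝ · · ♜ · ·
· ♟ ♟ ♟ ♚ ♞ ♟ ♟
· · · · · · · ·
♟ · · · ♟ ♟ ♛ ·
♙ ♝ · · ♙ ♙ · ♙
· · ♘ ♙ · · · ·
· · ♙ · · · ♙ ·
♖ · ♗ ♕ ♔ ♗ ♘ ♖



  a b c d e f g h
  ─────────────────
8│♜ ♞ ♝ · · ♜ · ·│8
7│· ♟ ♟ ♟ ♚ ♞ ♟ ♟│7
6│· · · · · · · ·│6
5│♟ · · · ♟ ♟ ♛ ·│5
4│♙ ♝ · · ♙ ♙ · ♙│4
3│· · ♘ ♙ · · · ·│3
2│· · ♙ · · · ♙ ·│2
1│♖ · ♗ ♕ ♔ ♗ ♘ ♖│1
  ─────────────────
  a b c d e f g h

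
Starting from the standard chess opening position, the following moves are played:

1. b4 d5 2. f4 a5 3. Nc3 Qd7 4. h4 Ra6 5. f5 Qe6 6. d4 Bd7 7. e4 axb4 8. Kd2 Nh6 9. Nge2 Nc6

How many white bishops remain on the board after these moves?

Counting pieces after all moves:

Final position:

  a b c d e f g h
  ─────────────────
8│· · · · ♚ ♝ · ♜│8
7│· ♟ ♟ ♝ ♟ ♟ ♟ ♟│7
6│♜ · ♞ · ♛ · · ♞│6
5│· · · ♟ · ♙ · ·│5
4│· ♟ · ♙ ♙ · · ♙│4
3│· · ♘ · · · · ·│3
2│♙ · ♙ ♔ ♘ · ♙ ·│2
1│♖ · ♗ ♕ · ♗ · ♖│1
  ─────────────────
  a b c d e f g h


2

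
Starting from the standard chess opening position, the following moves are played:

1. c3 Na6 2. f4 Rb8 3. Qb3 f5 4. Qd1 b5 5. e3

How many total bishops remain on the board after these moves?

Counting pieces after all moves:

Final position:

  a b c d e f g h
  ─────────────────
8│· ♜ ♝ ♛ ♚ ♝ ♞ ♜│8
7│♟ · ♟ ♟ ♟ · ♟ ♟│7
6│♞ · · · · · · ·│6
5│· ♟ · · · ♟ · ·│5
4│· · · · · ♙ · ·│4
3│· · ♙ · ♙ · · ·│3
2│♙ ♙ · ♙ · · ♙ ♙│2
1│♖ ♘ ♗ ♕ ♔ ♗ ♘ ♖│1
  ─────────────────
  a b c d e f g h


4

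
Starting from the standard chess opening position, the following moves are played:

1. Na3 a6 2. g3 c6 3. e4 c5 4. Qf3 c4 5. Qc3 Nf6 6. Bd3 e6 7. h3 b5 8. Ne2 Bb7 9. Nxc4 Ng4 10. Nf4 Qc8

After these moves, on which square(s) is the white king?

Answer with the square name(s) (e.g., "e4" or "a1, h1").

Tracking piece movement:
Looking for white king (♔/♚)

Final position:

  a b c d e f g h
  ─────────────────
8│♜ ♞ ♛ · ♚ ♝ · ♜│8
7│· ♝ · ♟ · ♟ ♟ ♟│7
6│♟ · · · ♟ · · ·│6
5│· ♟ · · · · · ·│5
4│· · ♘ · ♙ ♘ ♞ ·│4
3│· · ♕ ♗ · · ♙ ♙│3
2│♙ ♙ ♙ ♙ · ♙ · ·│2
1│♖ · ♗ · ♔ · · ♖│1
  ─────────────────
  a b c d e f g h


e1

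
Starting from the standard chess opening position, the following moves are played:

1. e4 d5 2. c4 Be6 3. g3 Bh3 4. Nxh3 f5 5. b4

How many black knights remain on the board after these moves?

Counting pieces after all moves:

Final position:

  a b c d e f g h
  ─────────────────
8│♜ ♞ · ♛ ♚ ♝ ♞ ♜│8
7│♟ ♟ ♟ · ♟ · ♟ ♟│7
6│· · · · · · · ·│6
5│· · · ♟ · ♟ · ·│5
4│· ♙ ♙ · ♙ · · ·│4
3│· · · · · · ♙ ♘│3
2│♙ · · ♙ · ♙ · ♙│2
1│♖ ♘ ♗ ♕ ♔ ♗ · ♖│1
  ─────────────────
  a b c d e f g h


2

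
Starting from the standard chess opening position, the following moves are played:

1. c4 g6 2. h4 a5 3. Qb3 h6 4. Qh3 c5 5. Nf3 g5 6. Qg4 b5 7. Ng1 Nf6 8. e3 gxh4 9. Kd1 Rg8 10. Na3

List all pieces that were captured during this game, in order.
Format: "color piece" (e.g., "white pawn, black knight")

Tracking captures:
  gxh4: captured white pawn

white pawn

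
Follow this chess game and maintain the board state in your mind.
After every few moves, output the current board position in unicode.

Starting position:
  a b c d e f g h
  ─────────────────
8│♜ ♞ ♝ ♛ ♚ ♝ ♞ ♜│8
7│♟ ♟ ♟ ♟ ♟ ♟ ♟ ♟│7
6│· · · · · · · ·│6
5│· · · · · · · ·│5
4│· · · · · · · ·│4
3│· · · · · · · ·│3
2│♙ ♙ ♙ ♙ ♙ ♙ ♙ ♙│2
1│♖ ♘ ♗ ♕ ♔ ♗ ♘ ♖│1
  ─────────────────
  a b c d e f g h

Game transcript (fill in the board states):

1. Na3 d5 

  a b c d e f g h
  ─────────────────
8│♜ ♞ ♝ ♛ ♚ ♝ ♞ ♜│8
7│♟ ♟ ♟ · ♟ ♟ ♟ ♟│7
6│· · · · · · · ·│6
5│· · · ♟ · · · ·│5
4│· · · · · · · ·│4
3│♘ · · · · · · ·│3
2│♙ ♙ ♙ ♙ ♙ ♙ ♙ ♙│2
1│♖ · ♗ ♕ ♔ ♗ ♘ ♖│1
  ─────────────────
  a b c d e f g h

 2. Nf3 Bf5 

  a b c d e f g h
  ─────────────────
8│♜ ♞ · ♛ ♚ ♝ ♞ ♜│8
7│♟ ♟ ♟ · ♟ ♟ ♟ ♟│7
6│· · · · · · · ·│6
5│· · · ♟ · ♝ · ·│5
4│· · · · · · · ·│4
3│♘ · · · · ♘ · ·│3
2│♙ ♙ ♙ ♙ ♙ ♙ ♙ ♙│2
1│♖ · ♗ ♕ ♔ ♗ · ♖│1
  ─────────────────
  a b c d e f g h

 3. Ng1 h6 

  a b c d e f g h
  ─────────────────
8│♜ ♞ · ♛ ♚ ♝ ♞ ♜│8
7│♟ ♟ ♟ · ♟ ♟ ♟ ·│7
6│· · · · · · · ♟│6
5│· · · ♟ · ♝ · ·│5
4│· · · · · · · ·│4
3│♘ · · · · · · ·│3
2│♙ ♙ ♙ ♙ ♙ ♙ ♙ ♙│2
1│♖ · ♗ ♕ ♔ ♗ ♘ ♖│1
  ─────────────────
  a b c d e f g h



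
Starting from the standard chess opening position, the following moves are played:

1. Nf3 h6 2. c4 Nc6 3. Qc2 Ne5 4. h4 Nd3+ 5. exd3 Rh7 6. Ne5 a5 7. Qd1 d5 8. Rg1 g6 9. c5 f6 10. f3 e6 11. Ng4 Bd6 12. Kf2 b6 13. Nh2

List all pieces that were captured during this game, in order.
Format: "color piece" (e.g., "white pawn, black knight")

Tracking captures:
  exd3: captured black knight

black knight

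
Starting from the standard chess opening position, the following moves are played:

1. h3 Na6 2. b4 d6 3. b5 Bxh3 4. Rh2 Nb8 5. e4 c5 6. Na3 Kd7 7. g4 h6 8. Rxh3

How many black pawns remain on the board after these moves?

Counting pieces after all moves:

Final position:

  a b c d e f g h
  ─────────────────
8│♜ ♞ · ♛ · ♝ ♞ ♜│8
7│♟ ♟ · ♚ ♟ ♟ ♟ ·│7
6│· · · ♟ · · · ♟│6
5│· ♙ ♟ · · · · ·│5
4│· · · · ♙ · ♙ ·│4
3│♘ · · · · · · ♖│3
2│♙ · ♙ ♙ · ♙ · ·│2
1│♖ · ♗ ♕ ♔ ♗ ♘ ·│1
  ─────────────────
  a b c d e f g h


8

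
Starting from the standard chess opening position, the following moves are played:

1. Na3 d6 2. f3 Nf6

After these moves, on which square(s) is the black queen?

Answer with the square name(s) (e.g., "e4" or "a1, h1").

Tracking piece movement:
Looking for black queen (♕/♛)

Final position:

  a b c d e f g h
  ─────────────────
8│♜ ♞ ♝ ♛ ♚ ♝ · ♜│8
7│♟ ♟ ♟ · ♟ ♟ ♟ ♟│7
6│· · · ♟ · ♞ · ·│6
5│· · · · · · · ·│5
4│· · · · · · · ·│4
3│♘ · · · · ♙ · ·│3
2│♙ ♙ ♙ ♙ ♙ · ♙ ♙│2
1│♖ · ♗ ♕ ♔ ♗ ♘ ♖│1
  ─────────────────
  a b c d e f g h


d8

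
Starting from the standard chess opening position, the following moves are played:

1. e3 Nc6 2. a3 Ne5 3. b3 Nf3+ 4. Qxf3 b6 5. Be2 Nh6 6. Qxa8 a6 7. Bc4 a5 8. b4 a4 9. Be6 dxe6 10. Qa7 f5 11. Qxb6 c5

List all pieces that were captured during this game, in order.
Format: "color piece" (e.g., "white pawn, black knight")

Tracking captures:
  Qxf3: captured black knight
  Qxa8: captured black rook
  dxe6: captured white bishop
  Qxb6: captured black pawn

black knight, black rook, white bishop, black pawn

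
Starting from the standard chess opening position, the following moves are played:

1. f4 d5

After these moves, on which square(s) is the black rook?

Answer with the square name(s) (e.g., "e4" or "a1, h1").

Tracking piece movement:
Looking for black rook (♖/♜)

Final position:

  a b c d e f g h
  ─────────────────
8│♜ ♞ ♝ ♛ ♚ ♝ ♞ ♜│8
7│♟ ♟ ♟ · ♟ ♟ ♟ ♟│7
6│· · · · · · · ·│6
5│· · · ♟ · · · ·│5
4│· · · · · ♙ · ·│4
3│· · · · · · · ·│3
2│♙ ♙ ♙ ♙ ♙ · ♙ ♙│2
1│♖ ♘ ♗ ♕ ♔ ♗ ♘ ♖│1
  ─────────────────
  a b c d e f g h


a8, h8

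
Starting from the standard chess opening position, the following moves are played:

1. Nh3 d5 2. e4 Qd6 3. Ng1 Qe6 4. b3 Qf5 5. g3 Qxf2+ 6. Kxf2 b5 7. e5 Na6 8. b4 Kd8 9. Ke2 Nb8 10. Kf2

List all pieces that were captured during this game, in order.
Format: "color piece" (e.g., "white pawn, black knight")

Tracking captures:
  Qxf2+: captured white pawn
  Kxf2: captured black queen

white pawn, black queen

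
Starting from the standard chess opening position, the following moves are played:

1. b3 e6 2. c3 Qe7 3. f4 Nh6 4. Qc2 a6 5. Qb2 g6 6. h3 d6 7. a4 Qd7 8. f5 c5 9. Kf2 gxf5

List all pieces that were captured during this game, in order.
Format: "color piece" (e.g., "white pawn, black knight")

Tracking captures:
  gxf5: captured white pawn

white pawn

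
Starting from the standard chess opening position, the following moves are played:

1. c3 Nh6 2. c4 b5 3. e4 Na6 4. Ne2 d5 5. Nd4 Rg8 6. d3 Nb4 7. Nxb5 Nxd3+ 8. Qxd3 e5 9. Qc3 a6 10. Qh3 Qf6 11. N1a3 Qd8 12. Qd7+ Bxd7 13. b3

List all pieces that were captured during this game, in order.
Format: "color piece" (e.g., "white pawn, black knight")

Tracking captures:
  Nxb5: captured black pawn
  Nxd3+: captured white pawn
  Qxd3: captured black knight
  Bxd7: captured white queen

black pawn, white pawn, black knight, white queen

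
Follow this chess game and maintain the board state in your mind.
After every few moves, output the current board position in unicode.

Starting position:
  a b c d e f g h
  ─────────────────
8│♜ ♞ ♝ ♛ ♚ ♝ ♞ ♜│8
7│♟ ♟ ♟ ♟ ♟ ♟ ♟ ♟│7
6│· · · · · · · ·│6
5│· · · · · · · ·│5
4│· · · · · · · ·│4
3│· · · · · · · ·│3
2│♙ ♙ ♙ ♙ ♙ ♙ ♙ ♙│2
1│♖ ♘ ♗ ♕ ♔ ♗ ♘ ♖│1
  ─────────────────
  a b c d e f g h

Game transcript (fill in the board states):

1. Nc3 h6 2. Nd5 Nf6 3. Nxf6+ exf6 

  a b c d e f g h
  ─────────────────
8│♜ ♞ ♝ ♛ ♚ ♝ · ♜│8
7│♟ ♟ ♟ ♟ · ♟ ♟ ·│7
6│· · · · · ♟ · ♟│6
5│· · · · · · · ·│5
4│· · · · · · · ·│4
3│· · · · · · · ·│3
2│♙ ♙ ♙ ♙ ♙ ♙ ♙ ♙│2
1│♖ · ♗ ♕ ♔ ♗ ♘ ♖│1
  ─────────────────
  a b c d e f g h

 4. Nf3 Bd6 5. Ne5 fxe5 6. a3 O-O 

  a b c d e f g h
  ─────────────────
8│♜ ♞ ♝ ♛ · ♜ ♚ ·│8
7│♟ ♟ ♟ ♟ · ♟ ♟ ·│7
6│· · · ♝ · · · ♟│6
5│· · · · ♟ · · ·│5
4│· · · · · · · ·│4
3│♙ · · · · · · ·│3
2│· ♙ ♙ ♙ ♙ ♙ ♙ ♙│2
1│♖ · ♗ ♕ ♔ ♗ · ♖│1
  ─────────────────
  a b c d e f g h

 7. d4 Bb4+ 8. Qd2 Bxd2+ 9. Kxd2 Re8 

  a b c d e f g h
  ─────────────────
8│♜ ♞ ♝ ♛ ♜ · ♚ ·│8
7│♟ ♟ ♟ ♟ · ♟ ♟ ·│7
6│· · · · · · · ♟│6
5│· · · · ♟ · · ·│5
4│· · · ♙ · · · ·│4
3│♙ · · · · · · ·│3
2│· ♙ ♙ ♔ ♙ ♙ ♙ ♙│2
1│♖ · ♗ · · ♗ · ♖│1
  ─────────────────
  a b c d e f g h

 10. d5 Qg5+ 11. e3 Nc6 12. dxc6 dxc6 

  a b c d e f g h
  ─────────────────
8│♜ · ♝ · ♜ · ♚ ·│8
7│♟ ♟ ♟ · · ♟ ♟ ·│7
6│· · ♟ · · · · ♟│6
5│· · · · ♟ · ♛ ·│5
4│· · · · · · · ·│4
3│♙ · · · ♙ · · ·│3
2│· ♙ ♙ ♔ · ♙ ♙ ♙│2
1│♖ · ♗ · · ♗ · ♖│1
  ─────────────────
  a b c d e f g h

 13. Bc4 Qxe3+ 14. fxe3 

  a b c d e f g h
  ─────────────────
8│♜ · ♝ · ♜ · ♚ ·│8
7│♟ ♟ ♟ · · ♟ ♟ ·│7
6│· · ♟ · · · · ♟│6
5│· · · · ♟ · · ·│5
4│· · ♗ · · · · ·│4
3│♙ · · · ♙ · · ·│3
2│· ♙ ♙ ♔ · · ♙ ♙│2
1│♖ · ♗ · · · · ♖│1
  ─────────────────
  a b c d e f g h


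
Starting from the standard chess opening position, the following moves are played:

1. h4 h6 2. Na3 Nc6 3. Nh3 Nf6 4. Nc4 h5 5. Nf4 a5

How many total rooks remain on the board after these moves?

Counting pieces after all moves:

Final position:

  a b c d e f g h
  ─────────────────
8│♜ · ♝ ♛ ♚ ♝ · ♜│8
7│· ♟ ♟ ♟ ♟ ♟ ♟ ·│7
6│· · ♞ · · ♞ · ·│6
5│♟ · · · · · · ♟│5
4│· · ♘ · · ♘ · ♙│4
3│· · · · · · · ·│3
2│♙ ♙ ♙ ♙ ♙ ♙ ♙ ·│2
1│♖ · ♗ ♕ ♔ ♗ · ♖│1
  ─────────────────
  a b c d e f g h


4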